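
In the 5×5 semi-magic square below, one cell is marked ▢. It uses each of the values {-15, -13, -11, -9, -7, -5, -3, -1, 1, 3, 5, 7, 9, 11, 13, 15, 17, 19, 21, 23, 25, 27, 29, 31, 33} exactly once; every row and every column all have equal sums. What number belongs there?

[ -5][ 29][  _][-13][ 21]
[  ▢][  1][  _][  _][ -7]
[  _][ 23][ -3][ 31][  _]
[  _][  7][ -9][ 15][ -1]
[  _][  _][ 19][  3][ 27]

17

The 25 entries sum to 225, so each line sums to 225/5 = 45.
Row 1: -5 + 29 + (-13) + 21 + ? = 45, so (1,3) = 13.
Using row 4: 7 + (-9) + 15 + (-1) + ? → (4,1) = 45 − 12 = 33.
Column 2 must total 45; the given cells sum to 60, so (5,2) = -15.
Column 3: 13 + (-3) + (-9) + 19 + ? = 45, so (2,3) = 25.
The remaining cell in column 4 is (2,4) = 45 − 36 = 9.
Using column 5: 21 + (-7) + (-1) + 27 + ? → (3,5) = 45 − 40 = 5.
Row 2 needs 45; the known cells sum to 28, so (2,1) = 17.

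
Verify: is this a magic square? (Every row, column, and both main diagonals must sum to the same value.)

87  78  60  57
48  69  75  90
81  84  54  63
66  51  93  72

Yes

Row 1: 87 + 78 + 60 + 57 = 282.
Row 2: 48 + 69 + 75 + 90 = 282.
Row 3: 81 + 84 + 54 + 63 = 282.
Row 4: 66 + 51 + 93 + 72 = 282.
Column 1: 87 + 48 + 81 + 66 = 282.
Column 2: 78 + 69 + 84 + 51 = 282.
Column 3: 60 + 75 + 54 + 93 = 282.
Column 4: 57 + 90 + 63 + 72 = 282.
Main diagonal: 87 + 69 + 54 + 72 = 282.
Anti-diagonal: 57 + 75 + 84 + 66 = 282.
All lines sum to 282.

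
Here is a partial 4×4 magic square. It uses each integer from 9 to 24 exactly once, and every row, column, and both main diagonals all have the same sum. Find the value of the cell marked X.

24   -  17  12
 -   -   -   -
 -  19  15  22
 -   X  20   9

The entries are 9 through 24, which sum to 264, so each line sums to 264/4 = 66.
The remaining cell in row 1 is (1,2) = 66 − 53 = 13.
From row 3, 66 − (19 + 15 + 22) gives (3,1) = 10.
Column 3: 17 + 15 + 20 + ? = 66, so (2,3) = 14.
Column 4 must total 66; the given cells sum to 43, so (2,4) = 23.
From main diagonal, 66 − (24 + 15 + 9) gives (2,2) = 18.
From anti-diagonal, 66 − (12 + 14 + 19) gives (4,1) = 21.
Row 2: 18 + 14 + 23 + ? = 66, so (2,1) = 11.
Row 4 must total 66; the given cells sum to 50, so (4,2) = 16.

16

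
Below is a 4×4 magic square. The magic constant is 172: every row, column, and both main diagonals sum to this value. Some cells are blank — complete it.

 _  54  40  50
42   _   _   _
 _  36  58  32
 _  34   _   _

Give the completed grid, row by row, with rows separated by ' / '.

28 54 40 50 / 42 48 30 52 / 46 36 58 32 / 56 34 44 38

The remaining cell in row 1 is (1,1) = 172 − 144 = 28.
Row 3: 36 + 58 + 32 + ? = 172, so (3,1) = 46.
Using column 1: 28 + 42 + 46 + ? → (4,1) = 172 − 116 = 56.
Column 2 needs 172; the known cells sum to 124, so (2,2) = 48.
Main diagonal needs 172; the known cells sum to 134, so (4,4) = 38.
From anti-diagonal, 172 − (50 + 36 + 56) gives (2,3) = 30.
Using row 2: 42 + 48 + 30 + ? → (2,4) = 172 − 120 = 52.
Row 4: 56 + 34 + 38 + ? = 172, so (4,3) = 44.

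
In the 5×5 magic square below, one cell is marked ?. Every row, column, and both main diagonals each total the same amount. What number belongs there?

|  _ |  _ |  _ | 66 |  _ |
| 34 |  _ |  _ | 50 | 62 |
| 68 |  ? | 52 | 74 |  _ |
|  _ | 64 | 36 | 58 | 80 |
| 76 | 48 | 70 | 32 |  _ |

40

Column 4 is complete and sums to 280; that is the magic constant.
Row 4 must total 280; the given cells sum to 238, so (4,1) = 42.
Using row 5: 76 + 48 + 70 + 32 + ? → (5,5) = 280 − 226 = 54.
Column 1 needs 280; the known cells sum to 220, so (1,1) = 60.
From main diagonal, 280 − (60 + 52 + 58 + 54) gives (2,2) = 56.
From anti-diagonal, 280 − (50 + 52 + 64 + 76) gives (1,5) = 38.
Using row 2: 34 + 56 + 50 + 62 + ? → (2,3) = 280 − 202 = 78.
Column 3: 78 + 52 + 36 + 70 + ? = 280, so (1,3) = 44.
Using column 5: 38 + 62 + 80 + 54 + ? → (3,5) = 280 − 234 = 46.
Using row 1: 60 + 44 + 66 + 38 + ? → (1,2) = 280 − 208 = 72.
Row 3: 68 + 52 + 74 + 46 + ? = 280, so (3,2) = 40.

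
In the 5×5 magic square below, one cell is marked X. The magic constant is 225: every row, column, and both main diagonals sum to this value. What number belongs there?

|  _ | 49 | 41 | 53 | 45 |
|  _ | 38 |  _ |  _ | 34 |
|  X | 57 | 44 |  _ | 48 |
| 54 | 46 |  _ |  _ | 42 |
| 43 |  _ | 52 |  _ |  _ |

Row 1: 49 + 41 + 53 + 45 + ? = 225, so (1,1) = 37.
The remaining cell in column 2 is (5,2) = 225 − 190 = 35.
Using column 5: 45 + 34 + 48 + 42 + ? → (5,5) = 225 − 169 = 56.
Using main diagonal: 37 + 38 + 44 + 56 + ? → (4,4) = 225 − 175 = 50.
Using anti-diagonal: 45 + 44 + 46 + 43 + ? → (2,4) = 225 − 178 = 47.
Row 4 must total 225; the given cells sum to 192, so (4,3) = 33.
Using row 5: 43 + 35 + 52 + 56 + ? → (5,4) = 225 − 186 = 39.
Using column 3: 41 + 44 + 33 + 52 + ? → (2,3) = 225 − 170 = 55.
From column 4, 225 − (53 + 47 + 50 + 39) gives (3,4) = 36.
The remaining cell in row 2 is (2,1) = 225 − 174 = 51.
From row 3, 225 − (57 + 44 + 36 + 48) gives (3,1) = 40.

40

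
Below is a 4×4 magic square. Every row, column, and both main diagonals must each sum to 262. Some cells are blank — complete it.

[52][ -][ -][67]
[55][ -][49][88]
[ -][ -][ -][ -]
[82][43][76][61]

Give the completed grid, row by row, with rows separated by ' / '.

52 85 58 67 / 55 70 49 88 / 73 64 79 46 / 82 43 76 61

The remaining cell in row 2 is (2,2) = 262 − 192 = 70.
From column 1, 262 − (52 + 55 + 82) gives (3,1) = 73.
Column 4 must total 262; the given cells sum to 216, so (3,4) = 46.
The remaining cell in main diagonal is (3,3) = 262 − 183 = 79.
The remaining cell in anti-diagonal is (3,2) = 262 − 198 = 64.
From column 2, 262 − (70 + 64 + 43) gives (1,2) = 85.
From column 3, 262 − (49 + 79 + 76) gives (1,3) = 58.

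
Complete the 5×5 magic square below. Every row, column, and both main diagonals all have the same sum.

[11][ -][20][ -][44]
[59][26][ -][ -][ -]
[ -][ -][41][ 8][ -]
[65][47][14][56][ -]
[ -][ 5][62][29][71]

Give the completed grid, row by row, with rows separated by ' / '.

Main diagonal is already complete: 11 + 26 + 41 + 56 + 71 = 205, so that is the magic constant.
The remaining cell in row 4 is (4,5) = 205 − 182 = 23.
Row 5 must total 205; the given cells sum to 167, so (5,1) = 38.
Column 1 must total 205; the given cells sum to 173, so (3,1) = 32.
Using column 3: 20 + 41 + 14 + 62 + ? → (2,3) = 205 − 137 = 68.
Anti-diagonal needs 205; the known cells sum to 170, so (2,4) = 35.
Row 2 must total 205; the given cells sum to 188, so (2,5) = 17.
Column 4 needs 205; the known cells sum to 128, so (1,4) = 77.
Column 5 must total 205; the given cells sum to 155, so (3,5) = 50.
Row 1: 11 + 20 + 77 + 44 + ? = 205, so (1,2) = 53.
Row 3 must total 205; the given cells sum to 131, so (3,2) = 74.

11 53 20 77 44 / 59 26 68 35 17 / 32 74 41 8 50 / 65 47 14 56 23 / 38 5 62 29 71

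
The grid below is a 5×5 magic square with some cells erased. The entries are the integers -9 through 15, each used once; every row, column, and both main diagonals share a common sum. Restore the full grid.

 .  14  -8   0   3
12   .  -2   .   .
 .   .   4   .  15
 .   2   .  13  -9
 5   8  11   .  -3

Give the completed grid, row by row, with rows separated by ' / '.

6 14 -8 0 3 / 12 -5 -2 1 9 / -7 -4 4 7 15 / -1 2 10 13 -9 / 5 8 11 -6 -3

The entries are -9 through 15, which sum to 75, so each line sums to 75/5 = 15.
The remaining cell in row 1 is (1,1) = 15 − 9 = 6.
The remaining cell in row 5 is (5,4) = 15 − 21 = -6.
Column 3 needs 15; the known cells sum to 5, so (4,3) = 10.
Column 5: 3 + 15 + (-9) + (-3) + ? = 15, so (2,5) = 9.
Main diagonal needs 15; the known cells sum to 20, so (2,2) = -5.
The remaining cell in anti-diagonal is (2,4) = 15 − 14 = 1.
Row 4 needs 15; the known cells sum to 16, so (4,1) = -1.
Column 1 must total 15; the given cells sum to 22, so (3,1) = -7.
Column 2: 14 + (-5) + 2 + 8 + ? = 15, so (3,2) = -4.
Column 4 must total 15; the given cells sum to 8, so (3,4) = 7.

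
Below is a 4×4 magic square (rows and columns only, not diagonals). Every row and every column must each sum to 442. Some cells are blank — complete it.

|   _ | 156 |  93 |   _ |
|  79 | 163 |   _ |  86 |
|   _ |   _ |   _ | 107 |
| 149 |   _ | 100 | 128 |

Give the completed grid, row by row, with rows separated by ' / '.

72 156 93 121 / 79 163 114 86 / 142 58 135 107 / 149 65 100 128

Row 2 needs 442; the known cells sum to 328, so (2,3) = 114.
Using row 4: 149 + 100 + 128 + ? → (4,2) = 442 − 377 = 65.
Column 2 needs 442; the known cells sum to 384, so (3,2) = 58.
Using column 3: 93 + 114 + 100 + ? → (3,3) = 442 − 307 = 135.
Using column 4: 86 + 107 + 128 + ? → (1,4) = 442 − 321 = 121.
From row 1, 442 − (156 + 93 + 121) gives (1,1) = 72.
Using row 3: 58 + 135 + 107 + ? → (3,1) = 442 − 300 = 142.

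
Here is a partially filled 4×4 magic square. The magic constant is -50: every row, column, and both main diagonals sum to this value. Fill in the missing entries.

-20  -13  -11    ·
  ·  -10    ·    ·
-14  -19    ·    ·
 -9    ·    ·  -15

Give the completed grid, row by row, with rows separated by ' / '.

Row 1 must total -50; the given cells sum to -44, so (1,4) = -6.
The remaining cell in column 1 is (2,1) = -50 − (-43) = -7.
Column 2: -13 + (-10) + (-19) + ? = -50, so (4,2) = -8.
Main diagonal needs -50; the known cells sum to -45, so (3,3) = -5.
The remaining cell in anti-diagonal is (2,3) = -50 − (-34) = -16.
The remaining cell in row 2 is (2,4) = -50 − (-33) = -17.
Row 3 needs -50; the known cells sum to -38, so (3,4) = -12.
The remaining cell in row 4 is (4,3) = -50 − (-32) = -18.

-20 -13 -11 -6 / -7 -10 -16 -17 / -14 -19 -5 -12 / -9 -8 -18 -15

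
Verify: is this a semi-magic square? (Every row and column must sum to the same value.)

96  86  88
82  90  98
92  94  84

Row 1: 96 + 86 + 88 = 270.
Row 2: 82 + 90 + 98 = 270.
Row 3: 92 + 94 + 84 = 270.
Column 1: 96 + 82 + 92 = 270.
Column 2: 86 + 90 + 94 = 270.
Column 3: 88 + 98 + 84 = 270.
All lines sum to 270.

Yes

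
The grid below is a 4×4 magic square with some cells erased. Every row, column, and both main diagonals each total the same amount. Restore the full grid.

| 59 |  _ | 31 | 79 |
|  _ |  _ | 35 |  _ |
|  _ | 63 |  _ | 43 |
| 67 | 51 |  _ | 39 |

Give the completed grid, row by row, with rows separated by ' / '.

59 75 31 79 / 71 55 35 83 / 47 63 91 43 / 67 51 87 39

Anti-diagonal is already complete: 79 + 35 + 63 + 67 = 244, so that is the magic constant.
The remaining cell in row 1 is (1,2) = 244 − 169 = 75.
Using row 4: 67 + 51 + 39 + ? → (4,3) = 244 − 157 = 87.
The remaining cell in column 2 is (2,2) = 244 − 189 = 55.
Using column 3: 31 + 35 + 87 + ? → (3,3) = 244 − 153 = 91.
The remaining cell in column 4 is (2,4) = 244 − 161 = 83.
Row 2 must total 244; the given cells sum to 173, so (2,1) = 71.
Row 3: 63 + 91 + 43 + ? = 244, so (3,1) = 47.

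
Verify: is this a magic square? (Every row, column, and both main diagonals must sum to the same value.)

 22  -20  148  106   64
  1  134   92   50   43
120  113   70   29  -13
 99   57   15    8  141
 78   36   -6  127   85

No — column 1 sums to 320 but main diagonal sums to 319.

Row 1: 22 + (-20) + 148 + 106 + 64 = 320.
Row 2: 1 + 134 + 92 + 50 + 43 = 320.
Row 3: 120 + 113 + 70 + 29 + (-13) = 319.
Row 4: 99 + 57 + 15 + 8 + 141 = 320.
Row 5: 78 + 36 + (-6) + 127 + 85 = 320.
Column 1: 22 + 1 + 120 + 99 + 78 = 320.
Column 2: -20 + 134 + 113 + 57 + 36 = 320.
Column 3: 148 + 92 + 70 + 15 + (-6) = 319.
Column 4: 106 + 50 + 29 + 8 + 127 = 320.
Column 5: 64 + 43 + (-13) + 141 + 85 = 320.
Main diagonal: 22 + 134 + 70 + 8 + 85 = 319.
Anti-diagonal: 64 + 50 + 70 + 57 + 78 = 319.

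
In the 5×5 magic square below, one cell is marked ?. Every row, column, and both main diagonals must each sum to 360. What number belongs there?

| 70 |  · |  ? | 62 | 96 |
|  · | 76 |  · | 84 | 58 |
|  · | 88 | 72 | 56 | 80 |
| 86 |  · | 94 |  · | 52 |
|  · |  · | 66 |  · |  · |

78

Row 3: 88 + 72 + 56 + 80 + ? = 360, so (3,1) = 64.
Column 5 must total 360; the given cells sum to 286, so (5,5) = 74.
Using main diagonal: 70 + 76 + 72 + 74 + ? → (4,4) = 360 − 292 = 68.
Row 4 must total 360; the given cells sum to 300, so (4,2) = 60.
Using column 4: 62 + 84 + 56 + 68 + ? → (5,4) = 360 − 270 = 90.
From anti-diagonal, 360 − (96 + 84 + 72 + 60) gives (5,1) = 48.
From row 5, 360 − (48 + 66 + 90 + 74) gives (5,2) = 82.
The remaining cell in column 1 is (2,1) = 360 − 268 = 92.
Column 2: 76 + 88 + 60 + 82 + ? = 360, so (1,2) = 54.
Using row 1: 70 + 54 + 62 + 96 + ? → (1,3) = 360 − 282 = 78.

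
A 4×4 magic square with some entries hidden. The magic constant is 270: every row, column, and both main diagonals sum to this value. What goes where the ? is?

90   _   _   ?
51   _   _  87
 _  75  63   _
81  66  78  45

54

Column 1: 90 + 51 + 81 + ? = 270, so (3,1) = 48.
Using main diagonal: 90 + 63 + 45 + ? → (2,2) = 270 − 198 = 72.
Using row 2: 51 + 72 + 87 + ? → (2,3) = 270 − 210 = 60.
Row 3: 48 + 75 + 63 + ? = 270, so (3,4) = 84.
Column 2 must total 270; the given cells sum to 213, so (1,2) = 57.
Column 3: 60 + 63 + 78 + ? = 270, so (1,3) = 69.
Using column 4: 87 + 84 + 45 + ? → (1,4) = 270 − 216 = 54.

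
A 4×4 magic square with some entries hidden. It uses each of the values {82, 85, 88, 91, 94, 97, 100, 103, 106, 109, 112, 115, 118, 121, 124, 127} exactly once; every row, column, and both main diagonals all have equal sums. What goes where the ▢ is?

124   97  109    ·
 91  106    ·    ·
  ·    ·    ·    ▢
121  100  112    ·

The 16 entries sum to 1672, so each line sums to 1672/4 = 418.
Row 1 needs 418; the known cells sum to 330, so (1,4) = 88.
From row 4, 418 − (121 + 100 + 112) gives (4,4) = 85.
Column 1 must total 418; the given cells sum to 336, so (3,1) = 82.
From column 2, 418 − (97 + 106 + 100) gives (3,2) = 115.
Main diagonal: 124 + 106 + 85 + ? = 418, so (3,3) = 103.
The remaining cell in anti-diagonal is (2,3) = 418 − 324 = 94.
The remaining cell in row 2 is (2,4) = 418 − 291 = 127.
Row 3 must total 418; the given cells sum to 300, so (3,4) = 118.

118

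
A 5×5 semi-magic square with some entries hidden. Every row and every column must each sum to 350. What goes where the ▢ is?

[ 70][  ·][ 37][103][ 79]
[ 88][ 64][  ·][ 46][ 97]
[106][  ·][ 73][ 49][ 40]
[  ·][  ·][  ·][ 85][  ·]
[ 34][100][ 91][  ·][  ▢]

Using row 1: 70 + 37 + 103 + 79 + ? → (1,2) = 350 − 289 = 61.
Using row 2: 88 + 64 + 46 + 97 + ? → (2,3) = 350 − 295 = 55.
Row 3 must total 350; the given cells sum to 268, so (3,2) = 82.
Column 1: 70 + 88 + 106 + 34 + ? = 350, so (4,1) = 52.
Using column 2: 61 + 64 + 82 + 100 + ? → (4,2) = 350 − 307 = 43.
Column 3 must total 350; the given cells sum to 256, so (4,3) = 94.
Column 4 must total 350; the given cells sum to 283, so (5,4) = 67.
Row 4 needs 350; the known cells sum to 274, so (4,5) = 76.
From row 5, 350 − (34 + 100 + 91 + 67) gives (5,5) = 58.

58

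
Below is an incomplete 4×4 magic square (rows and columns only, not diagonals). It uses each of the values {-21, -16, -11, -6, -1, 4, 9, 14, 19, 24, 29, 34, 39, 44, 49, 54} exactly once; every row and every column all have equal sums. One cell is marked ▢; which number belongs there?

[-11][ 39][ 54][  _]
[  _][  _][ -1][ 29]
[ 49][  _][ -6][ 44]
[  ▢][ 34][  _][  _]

4

The 16 entries sum to 264, so each line sums to 264/4 = 66.
Using row 1: -11 + 39 + 54 + ? → (1,4) = 66 − 82 = -16.
The remaining cell in row 3 is (3,2) = 66 − 87 = -21.
Using column 2: 39 + (-21) + 34 + ? → (2,2) = 66 − 52 = 14.
From column 3, 66 − (54 + (-1) + (-6)) gives (4,3) = 19.
The remaining cell in column 4 is (4,4) = 66 − 57 = 9.
Row 2: 14 + (-1) + 29 + ? = 66, so (2,1) = 24.
Row 4 needs 66; the known cells sum to 62, so (4,1) = 4.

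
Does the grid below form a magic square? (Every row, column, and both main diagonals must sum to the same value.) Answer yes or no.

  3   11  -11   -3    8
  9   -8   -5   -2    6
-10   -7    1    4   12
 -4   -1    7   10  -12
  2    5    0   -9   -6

Row 1: 3 + 11 + (-11) + (-3) + 8 = 8.
Row 2: 9 + (-8) + (-5) + (-2) + 6 = 0.
Row 3: -10 + (-7) + 1 + 4 + 12 = 0.
Row 4: -4 + (-1) + 7 + 10 + (-12) = 0.
Row 5: 2 + 5 + 0 + (-9) + (-6) = -8.
Column 1: 3 + 9 + (-10) + (-4) + 2 = 0.
Column 2: 11 + (-8) + (-7) + (-1) + 5 = 0.
Column 3: -11 + (-5) + 1 + 7 + 0 = -8.
Column 4: -3 + (-2) + 4 + 10 + (-9) = 0.
Column 5: 8 + 6 + 12 + (-12) + (-6) = 8.
Main diagonal: 3 + (-8) + 1 + 10 + (-6) = 0.
Anti-diagonal: 8 + (-2) + 1 + (-1) + 2 = 8.

No — row 1 sums to 8 but row 4 sums to 0.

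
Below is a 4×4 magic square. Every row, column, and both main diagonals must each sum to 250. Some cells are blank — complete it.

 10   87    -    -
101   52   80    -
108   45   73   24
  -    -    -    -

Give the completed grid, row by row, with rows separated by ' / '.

10 87 59 94 / 101 52 80 17 / 108 45 73 24 / 31 66 38 115

From row 2, 250 − (101 + 52 + 80) gives (2,4) = 17.
Column 1 must total 250; the given cells sum to 219, so (4,1) = 31.
Using column 2: 87 + 52 + 45 + ? → (4,2) = 250 − 184 = 66.
Main diagonal needs 250; the known cells sum to 135, so (4,4) = 115.
Using anti-diagonal: 80 + 45 + 31 + ? → (1,4) = 250 − 156 = 94.
Row 1 needs 250; the known cells sum to 191, so (1,3) = 59.
From row 4, 250 − (31 + 66 + 115) gives (4,3) = 38.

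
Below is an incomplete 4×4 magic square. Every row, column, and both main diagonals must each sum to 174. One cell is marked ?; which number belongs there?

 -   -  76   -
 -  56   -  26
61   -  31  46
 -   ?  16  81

11

Using row 3: 61 + 31 + 46 + ? → (3,2) = 174 − 138 = 36.
Column 3 needs 174; the known cells sum to 123, so (2,3) = 51.
Column 4 must total 174; the given cells sum to 153, so (1,4) = 21.
Main diagonal: 56 + 31 + 81 + ? = 174, so (1,1) = 6.
The remaining cell in anti-diagonal is (4,1) = 174 − 108 = 66.
The remaining cell in row 1 is (1,2) = 174 − 103 = 71.
From row 2, 174 − (56 + 51 + 26) gives (2,1) = 41.
Row 4 must total 174; the given cells sum to 163, so (4,2) = 11.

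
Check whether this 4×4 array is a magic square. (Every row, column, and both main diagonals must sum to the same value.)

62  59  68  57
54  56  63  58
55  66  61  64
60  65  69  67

No — main diagonal sums to 246 but column 1 sums to 231.

Row 1: 62 + 59 + 68 + 57 = 246.
Row 2: 54 + 56 + 63 + 58 = 231.
Row 3: 55 + 66 + 61 + 64 = 246.
Row 4: 60 + 65 + 69 + 67 = 261.
Column 1: 62 + 54 + 55 + 60 = 231.
Column 2: 59 + 56 + 66 + 65 = 246.
Column 3: 68 + 63 + 61 + 69 = 261.
Column 4: 57 + 58 + 64 + 67 = 246.
Main diagonal: 62 + 56 + 61 + 67 = 246.
Anti-diagonal: 57 + 63 + 66 + 60 = 246.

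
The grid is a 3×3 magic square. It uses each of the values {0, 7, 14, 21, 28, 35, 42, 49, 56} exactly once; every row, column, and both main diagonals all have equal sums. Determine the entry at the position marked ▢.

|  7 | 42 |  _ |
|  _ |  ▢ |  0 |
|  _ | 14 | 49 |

28

The 9 entries sum to 252, so each line sums to 252/3 = 84.
Row 1: 7 + 42 + ? = 84, so (1,3) = 35.
The remaining cell in row 3 is (3,1) = 84 − 63 = 21.
From column 1, 84 − (7 + 21) gives (2,1) = 56.
Using column 2: 42 + 14 + ? → (2,2) = 84 − 56 = 28.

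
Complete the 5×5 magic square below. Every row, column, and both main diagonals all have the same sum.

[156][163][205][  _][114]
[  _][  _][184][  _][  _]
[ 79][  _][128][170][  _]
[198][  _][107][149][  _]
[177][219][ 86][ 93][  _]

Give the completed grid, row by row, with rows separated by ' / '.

156 163 205 72 114 / 100 142 184 226 58 / 79 121 128 170 212 / 198 65 107 149 191 / 177 219 86 93 135

Column 3 is already complete: 205 + 184 + 128 + 107 + 86 = 710, so that is the magic constant.
Row 1: 156 + 163 + 205 + 114 + ? = 710, so (1,4) = 72.
Using row 5: 177 + 219 + 86 + 93 + ? → (5,5) = 710 − 575 = 135.
The remaining cell in column 1 is (2,1) = 710 − 610 = 100.
Column 4 needs 710; the known cells sum to 484, so (2,4) = 226.
From main diagonal, 710 − (156 + 128 + 149 + 135) gives (2,2) = 142.
From anti-diagonal, 710 − (114 + 226 + 128 + 177) gives (4,2) = 65.
The remaining cell in row 2 is (2,5) = 710 − 652 = 58.
Using row 4: 198 + 65 + 107 + 149 + ? → (4,5) = 710 − 519 = 191.
From column 2, 710 − (163 + 142 + 65 + 219) gives (3,2) = 121.
Column 5 needs 710; the known cells sum to 498, so (3,5) = 212.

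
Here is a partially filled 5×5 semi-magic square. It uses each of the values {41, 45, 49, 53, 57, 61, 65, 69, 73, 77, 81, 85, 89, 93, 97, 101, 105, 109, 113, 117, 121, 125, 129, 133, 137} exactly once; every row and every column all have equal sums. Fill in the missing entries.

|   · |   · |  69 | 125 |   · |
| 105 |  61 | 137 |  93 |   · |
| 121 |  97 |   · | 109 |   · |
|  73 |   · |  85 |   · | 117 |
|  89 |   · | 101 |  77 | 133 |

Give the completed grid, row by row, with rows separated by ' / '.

The 25 entries sum to 2225, so each line sums to 2225/5 = 445.
Using row 2: 105 + 61 + 137 + 93 + ? → (2,5) = 445 − 396 = 49.
Row 5 must total 445; the given cells sum to 400, so (5,2) = 45.
From column 1, 445 − (105 + 121 + 73 + 89) gives (1,1) = 57.
Column 3 must total 445; the given cells sum to 392, so (3,3) = 53.
From column 4, 445 − (125 + 93 + 109 + 77) gives (4,4) = 41.
Row 3 must total 445; the given cells sum to 380, so (3,5) = 65.
Row 4 needs 445; the known cells sum to 316, so (4,2) = 129.
Column 2 needs 445; the known cells sum to 332, so (1,2) = 113.
Using column 5: 49 + 65 + 117 + 133 + ? → (1,5) = 445 − 364 = 81.

57 113 69 125 81 / 105 61 137 93 49 / 121 97 53 109 65 / 73 129 85 41 117 / 89 45 101 77 133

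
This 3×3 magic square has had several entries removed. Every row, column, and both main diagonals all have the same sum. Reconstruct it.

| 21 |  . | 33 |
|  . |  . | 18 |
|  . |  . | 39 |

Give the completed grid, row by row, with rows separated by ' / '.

21 36 33 / 42 30 18 / 27 24 39

Column 3 is already complete: 33 + 18 + 39 = 90, so that is the magic constant.
From row 1, 90 − (21 + 33) gives (1,2) = 36.
Main diagonal: 21 + 39 + ? = 90, so (2,2) = 30.
Anti-diagonal: 33 + 30 + ? = 90, so (3,1) = 27.
Using row 2: 30 + 18 + ? → (2,1) = 90 − 48 = 42.
Row 3: 27 + 39 + ? = 90, so (3,2) = 24.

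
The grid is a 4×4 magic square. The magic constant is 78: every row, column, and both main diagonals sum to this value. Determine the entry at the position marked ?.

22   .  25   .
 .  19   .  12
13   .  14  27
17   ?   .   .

From row 3, 78 − (13 + 14 + 27) gives (3,2) = 24.
From column 1, 78 − (22 + 13 + 17) gives (2,1) = 26.
The remaining cell in main diagonal is (4,4) = 78 − 55 = 23.
Row 2 needs 78; the known cells sum to 57, so (2,3) = 21.
Column 3 must total 78; the given cells sum to 60, so (4,3) = 18.
From column 4, 78 − (12 + 27 + 23) gives (1,4) = 16.
The remaining cell in row 1 is (1,2) = 78 − 63 = 15.
Row 4 must total 78; the given cells sum to 58, so (4,2) = 20.

20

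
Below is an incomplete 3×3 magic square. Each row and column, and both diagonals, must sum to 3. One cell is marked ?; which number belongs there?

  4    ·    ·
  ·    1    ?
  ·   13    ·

Column 2: 1 + 13 + ? = 3, so (1,2) = -11.
Main diagonal: 4 + 1 + ? = 3, so (3,3) = -2.
The remaining cell in row 1 is (1,3) = 3 − (-7) = 10.
Row 3 must total 3; the given cells sum to 11, so (3,1) = -8.
The remaining cell in column 1 is (2,1) = 3 − (-4) = 7.
Using column 3: 10 + (-2) + ? → (2,3) = 3 − 8 = -5.

-5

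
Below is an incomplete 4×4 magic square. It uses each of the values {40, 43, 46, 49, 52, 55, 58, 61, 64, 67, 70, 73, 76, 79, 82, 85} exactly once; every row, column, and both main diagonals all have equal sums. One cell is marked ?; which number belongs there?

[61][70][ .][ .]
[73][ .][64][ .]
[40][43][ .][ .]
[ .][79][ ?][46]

The 16 entries sum to 1000, so each line sums to 1000/4 = 250.
Column 1: 61 + 73 + 40 + ? = 250, so (4,1) = 76.
Column 2 needs 250; the known cells sum to 192, so (2,2) = 58.
Main diagonal: 61 + 58 + 46 + ? = 250, so (3,3) = 85.
Anti-diagonal must total 250; the given cells sum to 183, so (1,4) = 67.
Using row 1: 61 + 70 + 67 + ? → (1,3) = 250 − 198 = 52.
Row 2: 73 + 58 + 64 + ? = 250, so (2,4) = 55.
The remaining cell in row 3 is (3,4) = 250 − 168 = 82.
Row 4: 76 + 79 + 46 + ? = 250, so (4,3) = 49.

49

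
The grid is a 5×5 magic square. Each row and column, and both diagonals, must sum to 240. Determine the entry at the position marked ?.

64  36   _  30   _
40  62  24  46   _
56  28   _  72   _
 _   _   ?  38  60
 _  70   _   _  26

66

Row 2 needs 240; the known cells sum to 172, so (2,5) = 68.
Using column 2: 36 + 62 + 28 + 70 + ? → (4,2) = 240 − 196 = 44.
Using column 4: 30 + 46 + 72 + 38 + ? → (5,4) = 240 − 186 = 54.
From main diagonal, 240 − (64 + 62 + 38 + 26) gives (3,3) = 50.
From row 3, 240 − (56 + 28 + 50 + 72) gives (3,5) = 34.
The remaining cell in column 5 is (1,5) = 240 − 188 = 52.
Anti-diagonal needs 240; the known cells sum to 192, so (5,1) = 48.
Row 1: 64 + 36 + 30 + 52 + ? = 240, so (1,3) = 58.
Using row 5: 48 + 70 + 54 + 26 + ? → (5,3) = 240 − 198 = 42.
Using column 1: 64 + 40 + 56 + 48 + ? → (4,1) = 240 − 208 = 32.
Column 3: 58 + 24 + 50 + 42 + ? = 240, so (4,3) = 66.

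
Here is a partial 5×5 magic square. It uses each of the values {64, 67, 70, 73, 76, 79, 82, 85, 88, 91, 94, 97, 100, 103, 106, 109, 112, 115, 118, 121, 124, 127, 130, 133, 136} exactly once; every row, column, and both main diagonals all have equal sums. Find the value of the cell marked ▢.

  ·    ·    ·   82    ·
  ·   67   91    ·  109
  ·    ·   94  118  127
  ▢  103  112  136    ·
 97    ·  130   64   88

The 25 entries sum to 2500, so each line sums to 2500/5 = 500.
The remaining cell in row 5 is (5,2) = 500 − 379 = 121.
From column 3, 500 − (91 + 94 + 112 + 130) gives (1,3) = 73.
Column 4: 82 + 118 + 136 + 64 + ? = 500, so (2,4) = 100.
Using main diagonal: 67 + 94 + 136 + 88 + ? → (1,1) = 500 − 385 = 115.
Using anti-diagonal: 100 + 94 + 103 + 97 + ? → (1,5) = 500 − 394 = 106.
Row 1 needs 500; the known cells sum to 376, so (1,2) = 124.
From row 2, 500 − (67 + 91 + 100 + 109) gives (2,1) = 133.
From column 2, 500 − (124 + 67 + 103 + 121) gives (3,2) = 85.
Column 5 must total 500; the given cells sum to 430, so (4,5) = 70.
Row 3: 85 + 94 + 118 + 127 + ? = 500, so (3,1) = 76.
Row 4 must total 500; the given cells sum to 421, so (4,1) = 79.

79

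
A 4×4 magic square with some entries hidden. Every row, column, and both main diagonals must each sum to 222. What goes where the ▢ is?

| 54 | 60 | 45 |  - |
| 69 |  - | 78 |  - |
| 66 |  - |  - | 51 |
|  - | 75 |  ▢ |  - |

Row 1 must total 222; the given cells sum to 159, so (1,4) = 63.
From column 1, 222 − (54 + 69 + 66) gives (4,1) = 33.
From anti-diagonal, 222 − (63 + 78 + 33) gives (3,2) = 48.
Using row 3: 66 + 48 + 51 + ? → (3,3) = 222 − 165 = 57.
Using column 2: 60 + 48 + 75 + ? → (2,2) = 222 − 183 = 39.
The remaining cell in column 3 is (4,3) = 222 − 180 = 42.

42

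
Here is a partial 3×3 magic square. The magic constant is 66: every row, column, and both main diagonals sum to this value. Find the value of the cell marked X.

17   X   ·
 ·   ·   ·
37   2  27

Column 1 must total 66; the given cells sum to 54, so (2,1) = 12.
Main diagonal needs 66; the known cells sum to 44, so (2,2) = 22.
Using anti-diagonal: 22 + 37 + ? → (1,3) = 66 − 59 = 7.
Row 1 must total 66; the given cells sum to 24, so (1,2) = 42.

42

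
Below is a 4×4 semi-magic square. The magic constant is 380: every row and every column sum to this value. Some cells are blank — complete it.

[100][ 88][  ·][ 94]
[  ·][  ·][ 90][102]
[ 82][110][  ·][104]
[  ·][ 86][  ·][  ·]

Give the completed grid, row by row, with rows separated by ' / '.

From row 1, 380 − (100 + 88 + 94) gives (1,3) = 98.
The remaining cell in row 3 is (3,3) = 380 − 296 = 84.
Column 2 needs 380; the known cells sum to 284, so (2,2) = 96.
Column 3 must total 380; the given cells sum to 272, so (4,3) = 108.
Column 4: 94 + 102 + 104 + ? = 380, so (4,4) = 80.
Using row 2: 96 + 90 + 102 + ? → (2,1) = 380 − 288 = 92.
Row 4: 86 + 108 + 80 + ? = 380, so (4,1) = 106.

100 88 98 94 / 92 96 90 102 / 82 110 84 104 / 106 86 108 80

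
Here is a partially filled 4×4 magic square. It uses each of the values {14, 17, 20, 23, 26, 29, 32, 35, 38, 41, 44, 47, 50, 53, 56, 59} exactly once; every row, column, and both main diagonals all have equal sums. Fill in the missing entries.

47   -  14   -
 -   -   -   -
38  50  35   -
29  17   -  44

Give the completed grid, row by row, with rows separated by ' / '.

47 59 14 26 / 32 20 41 53 / 38 50 35 23 / 29 17 56 44

The 16 entries sum to 584, so each line sums to 584/4 = 146.
Row 3 needs 146; the known cells sum to 123, so (3,4) = 23.
Row 4 must total 146; the given cells sum to 90, so (4,3) = 56.
Using column 1: 47 + 38 + 29 + ? → (2,1) = 146 − 114 = 32.
From column 3, 146 − (14 + 35 + 56) gives (2,3) = 41.
Main diagonal must total 146; the given cells sum to 126, so (2,2) = 20.
The remaining cell in anti-diagonal is (1,4) = 146 − 120 = 26.
The remaining cell in row 1 is (1,2) = 146 − 87 = 59.
Row 2 needs 146; the known cells sum to 93, so (2,4) = 53.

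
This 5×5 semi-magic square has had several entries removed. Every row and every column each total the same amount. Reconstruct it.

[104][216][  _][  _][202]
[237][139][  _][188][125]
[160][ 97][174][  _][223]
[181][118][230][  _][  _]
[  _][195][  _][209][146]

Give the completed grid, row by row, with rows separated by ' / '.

104 216 153 90 202 / 237 139 76 188 125 / 160 97 174 111 223 / 181 118 230 167 69 / 83 195 132 209 146

Column 2 is already complete: 216 + 139 + 97 + 118 + 195 = 765, so that is the magic constant.
Row 2: 237 + 139 + 188 + 125 + ? = 765, so (2,3) = 76.
From row 3, 765 − (160 + 97 + 174 + 223) gives (3,4) = 111.
Using column 1: 104 + 237 + 160 + 181 + ? → (5,1) = 765 − 682 = 83.
The remaining cell in column 5 is (4,5) = 765 − 696 = 69.
Row 4 needs 765; the known cells sum to 598, so (4,4) = 167.
Using row 5: 83 + 195 + 209 + 146 + ? → (5,3) = 765 − 633 = 132.
Using column 3: 76 + 174 + 230 + 132 + ? → (1,3) = 765 − 612 = 153.
Column 4: 188 + 111 + 167 + 209 + ? = 765, so (1,4) = 90.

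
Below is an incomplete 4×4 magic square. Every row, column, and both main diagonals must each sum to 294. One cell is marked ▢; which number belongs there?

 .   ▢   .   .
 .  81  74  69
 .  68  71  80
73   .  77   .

The remaining cell in row 2 is (2,1) = 294 − 224 = 70.
Using row 3: 68 + 71 + 80 + ? → (3,1) = 294 − 219 = 75.
Column 1 must total 294; the given cells sum to 218, so (1,1) = 76.
Column 3 needs 294; the known cells sum to 222, so (1,3) = 72.
Main diagonal must total 294; the given cells sum to 228, so (4,4) = 66.
Anti-diagonal must total 294; the given cells sum to 215, so (1,4) = 79.
Row 1: 76 + 72 + 79 + ? = 294, so (1,2) = 67.

67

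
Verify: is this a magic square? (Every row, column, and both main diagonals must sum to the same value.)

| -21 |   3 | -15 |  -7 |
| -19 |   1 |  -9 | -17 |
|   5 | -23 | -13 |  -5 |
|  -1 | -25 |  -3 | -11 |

Row 1: -21 + 3 + (-15) + (-7) = -40.
Row 2: -19 + 1 + (-9) + (-17) = -44.
Row 3: 5 + (-23) + (-13) + (-5) = -36.
Row 4: -1 + (-25) + (-3) + (-11) = -40.
Column 1: -21 + (-19) + 5 + (-1) = -36.
Column 2: 3 + 1 + (-23) + (-25) = -44.
Column 3: -15 + (-9) + (-13) + (-3) = -40.
Column 4: -7 + (-17) + (-5) + (-11) = -40.
Main diagonal: -21 + 1 + (-13) + (-11) = -44.
Anti-diagonal: -7 + (-9) + (-23) + (-1) = -40.

No — column 1 sums to -36 but anti-diagonal sums to -40.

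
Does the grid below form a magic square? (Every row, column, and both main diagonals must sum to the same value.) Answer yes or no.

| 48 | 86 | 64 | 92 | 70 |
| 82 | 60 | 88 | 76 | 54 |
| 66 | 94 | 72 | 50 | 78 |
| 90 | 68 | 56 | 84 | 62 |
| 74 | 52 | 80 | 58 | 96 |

Row 1: 48 + 86 + 64 + 92 + 70 = 360.
Row 2: 82 + 60 + 88 + 76 + 54 = 360.
Row 3: 66 + 94 + 72 + 50 + 78 = 360.
Row 4: 90 + 68 + 56 + 84 + 62 = 360.
Row 5: 74 + 52 + 80 + 58 + 96 = 360.
Column 1: 48 + 82 + 66 + 90 + 74 = 360.
Column 2: 86 + 60 + 94 + 68 + 52 = 360.
Column 3: 64 + 88 + 72 + 56 + 80 = 360.
Column 4: 92 + 76 + 50 + 84 + 58 = 360.
Column 5: 70 + 54 + 78 + 62 + 96 = 360.
Main diagonal: 48 + 60 + 72 + 84 + 96 = 360.
Anti-diagonal: 70 + 76 + 72 + 68 + 74 = 360.
All lines sum to 360.

Yes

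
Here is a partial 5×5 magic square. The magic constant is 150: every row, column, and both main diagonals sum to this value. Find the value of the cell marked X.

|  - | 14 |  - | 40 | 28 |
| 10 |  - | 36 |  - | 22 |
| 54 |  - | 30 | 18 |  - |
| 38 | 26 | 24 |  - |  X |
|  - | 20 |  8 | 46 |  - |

From column 3, 150 − (36 + 30 + 24 + 8) gives (1,3) = 52.
Row 1 needs 150; the known cells sum to 134, so (1,1) = 16.
Column 1: 16 + 10 + 54 + 38 + ? = 150, so (5,1) = 32.
Anti-diagonal: 28 + 30 + 26 + 32 + ? = 150, so (2,4) = 34.
Row 2 must total 150; the given cells sum to 102, so (2,2) = 48.
Using row 5: 32 + 20 + 8 + 46 + ? → (5,5) = 150 − 106 = 44.
Column 2: 14 + 48 + 26 + 20 + ? = 150, so (3,2) = 42.
Column 4 must total 150; the given cells sum to 138, so (4,4) = 12.
The remaining cell in row 3 is (3,5) = 150 − 144 = 6.
Using row 4: 38 + 26 + 24 + 12 + ? → (4,5) = 150 − 100 = 50.

50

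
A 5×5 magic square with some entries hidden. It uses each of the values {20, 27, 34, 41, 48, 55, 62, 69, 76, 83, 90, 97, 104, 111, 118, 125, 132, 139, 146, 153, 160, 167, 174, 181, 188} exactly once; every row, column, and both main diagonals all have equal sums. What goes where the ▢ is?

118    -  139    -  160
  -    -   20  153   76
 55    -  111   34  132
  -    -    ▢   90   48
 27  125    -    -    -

167

The 25 entries sum to 2600, so each line sums to 2600/5 = 520.
Using row 3: 55 + 111 + 34 + 132 + ? → (3,2) = 520 − 332 = 188.
Using column 5: 160 + 76 + 132 + 48 + ? → (5,5) = 520 − 416 = 104.
Main diagonal: 118 + 111 + 90 + 104 + ? = 520, so (2,2) = 97.
From anti-diagonal, 520 − (160 + 153 + 111 + 27) gives (4,2) = 69.
From row 2, 520 − (97 + 20 + 153 + 76) gives (2,1) = 174.
The remaining cell in column 1 is (4,1) = 520 − 374 = 146.
Using column 2: 97 + 188 + 69 + 125 + ? → (1,2) = 520 − 479 = 41.
Row 1 must total 520; the given cells sum to 458, so (1,4) = 62.
Using row 4: 146 + 69 + 90 + 48 + ? → (4,3) = 520 − 353 = 167.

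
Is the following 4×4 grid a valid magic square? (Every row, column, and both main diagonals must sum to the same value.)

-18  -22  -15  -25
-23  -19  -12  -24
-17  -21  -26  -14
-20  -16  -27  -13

Row 1: -18 + (-22) + (-15) + (-25) = -80.
Row 2: -23 + (-19) + (-12) + (-24) = -78.
Row 3: -17 + (-21) + (-26) + (-14) = -78.
Row 4: -20 + (-16) + (-27) + (-13) = -76.
Column 1: -18 + (-23) + (-17) + (-20) = -78.
Column 2: -22 + (-19) + (-21) + (-16) = -78.
Column 3: -15 + (-12) + (-26) + (-27) = -80.
Column 4: -25 + (-24) + (-14) + (-13) = -76.
Main diagonal: -18 + (-19) + (-26) + (-13) = -76.
Anti-diagonal: -25 + (-12) + (-21) + (-20) = -78.

No — column 1 sums to -78 but row 4 sums to -76.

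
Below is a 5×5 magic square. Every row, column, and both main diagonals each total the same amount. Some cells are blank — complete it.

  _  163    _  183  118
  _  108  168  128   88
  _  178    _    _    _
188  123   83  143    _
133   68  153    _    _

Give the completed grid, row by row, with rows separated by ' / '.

Column 2 is already complete: 163 + 108 + 178 + 123 + 68 = 640, so that is the magic constant.
The remaining cell in row 2 is (2,1) = 640 − 492 = 148.
From row 4, 640 − (188 + 123 + 83 + 143) gives (4,5) = 103.
Using anti-diagonal: 118 + 128 + 123 + 133 + ? → (3,3) = 640 − 502 = 138.
Column 3 needs 640; the known cells sum to 542, so (1,3) = 98.
Row 1: 163 + 98 + 183 + 118 + ? = 640, so (1,1) = 78.
The remaining cell in column 1 is (3,1) = 640 − 547 = 93.
Main diagonal: 78 + 108 + 138 + 143 + ? = 640, so (5,5) = 173.
Row 5 needs 640; the known cells sum to 527, so (5,4) = 113.
Column 4 needs 640; the known cells sum to 567, so (3,4) = 73.
Column 5 must total 640; the given cells sum to 482, so (3,5) = 158.

78 163 98 183 118 / 148 108 168 128 88 / 93 178 138 73 158 / 188 123 83 143 103 / 133 68 153 113 173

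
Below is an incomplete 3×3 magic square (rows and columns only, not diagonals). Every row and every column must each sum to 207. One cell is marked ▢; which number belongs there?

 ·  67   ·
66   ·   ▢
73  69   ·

70

Row 3: 73 + 69 + ? = 207, so (3,3) = 65.
Using column 1: 66 + 73 + ? → (1,1) = 207 − 139 = 68.
Column 2: 67 + 69 + ? = 207, so (2,2) = 71.
The remaining cell in row 1 is (1,3) = 207 − 135 = 72.
Row 2 must total 207; the given cells sum to 137, so (2,3) = 70.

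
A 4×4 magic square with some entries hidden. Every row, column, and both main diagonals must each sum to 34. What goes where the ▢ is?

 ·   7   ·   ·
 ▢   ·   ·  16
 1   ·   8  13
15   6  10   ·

4

Row 3: 1 + 8 + 13 + ? = 34, so (3,2) = 12.
Using row 4: 15 + 6 + 10 + ? → (4,4) = 34 − 31 = 3.
Column 2: 7 + 12 + 6 + ? = 34, so (2,2) = 9.
The remaining cell in column 4 is (1,4) = 34 − 32 = 2.
From main diagonal, 34 − (9 + 8 + 3) gives (1,1) = 14.
Anti-diagonal needs 34; the known cells sum to 29, so (2,3) = 5.
The remaining cell in row 1 is (1,3) = 34 − 23 = 11.
From row 2, 34 − (9 + 5 + 16) gives (2,1) = 4.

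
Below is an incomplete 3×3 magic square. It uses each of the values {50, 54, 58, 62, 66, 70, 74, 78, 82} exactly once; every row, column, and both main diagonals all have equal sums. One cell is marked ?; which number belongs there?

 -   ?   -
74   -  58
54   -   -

50

The 9 entries sum to 594, so each line sums to 594/3 = 198.
From row 2, 198 − (74 + 58) gives (2,2) = 66.
The remaining cell in column 1 is (1,1) = 198 − 128 = 70.
Using main diagonal: 70 + 66 + ? → (3,3) = 198 − 136 = 62.
From anti-diagonal, 198 − (66 + 54) gives (1,3) = 78.
Using row 1: 70 + 78 + ? → (1,2) = 198 − 148 = 50.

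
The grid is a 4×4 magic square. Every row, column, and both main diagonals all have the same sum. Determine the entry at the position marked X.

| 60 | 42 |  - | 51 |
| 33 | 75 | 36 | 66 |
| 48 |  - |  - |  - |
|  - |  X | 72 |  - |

Row 2 is complete and sums to 210; that is the magic constant.
Row 1 needs 210; the known cells sum to 153, so (1,3) = 57.
Using column 1: 60 + 33 + 48 + ? → (4,1) = 210 − 141 = 69.
From column 3, 210 − (57 + 36 + 72) gives (3,3) = 45.
Main diagonal needs 210; the known cells sum to 180, so (4,4) = 30.
The remaining cell in anti-diagonal is (3,2) = 210 − 156 = 54.
The remaining cell in row 3 is (3,4) = 210 − 147 = 63.
Row 4 needs 210; the known cells sum to 171, so (4,2) = 39.

39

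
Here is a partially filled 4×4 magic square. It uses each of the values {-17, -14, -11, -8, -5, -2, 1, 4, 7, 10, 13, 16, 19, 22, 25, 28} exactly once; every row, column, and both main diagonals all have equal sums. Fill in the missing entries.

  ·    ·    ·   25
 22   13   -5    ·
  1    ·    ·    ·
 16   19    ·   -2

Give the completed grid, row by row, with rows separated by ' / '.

The 16 entries sum to 88, so each line sums to 88/4 = 22.
Row 2 must total 22; the given cells sum to 30, so (2,4) = -8.
Row 4 must total 22; the given cells sum to 33, so (4,3) = -11.
Column 1: 22 + 1 + 16 + ? = 22, so (1,1) = -17.
Column 4 must total 22; the given cells sum to 15, so (3,4) = 7.
Main diagonal: -17 + 13 + (-2) + ? = 22, so (3,3) = 28.
Anti-diagonal: 25 + (-5) + 16 + ? = 22, so (3,2) = -14.
Column 2 must total 22; the given cells sum to 18, so (1,2) = 4.
From column 3, 22 − (-5 + 28 + (-11)) gives (1,3) = 10.

-17 4 10 25 / 22 13 -5 -8 / 1 -14 28 7 / 16 19 -11 -2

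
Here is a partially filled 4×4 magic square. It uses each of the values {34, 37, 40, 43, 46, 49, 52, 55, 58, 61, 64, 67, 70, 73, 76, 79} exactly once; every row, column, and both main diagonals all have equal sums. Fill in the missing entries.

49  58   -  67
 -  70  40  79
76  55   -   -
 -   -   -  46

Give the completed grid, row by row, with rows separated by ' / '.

49 58 52 67 / 37 70 40 79 / 76 55 61 34 / 64 43 73 46

The 16 entries sum to 904, so each line sums to 904/4 = 226.
Row 1: 49 + 58 + 67 + ? = 226, so (1,3) = 52.
Row 2 must total 226; the given cells sum to 189, so (2,1) = 37.
The remaining cell in column 1 is (4,1) = 226 − 162 = 64.
Column 2: 58 + 70 + 55 + ? = 226, so (4,2) = 43.
Column 4 must total 226; the given cells sum to 192, so (3,4) = 34.
Using main diagonal: 49 + 70 + 46 + ? → (3,3) = 226 − 165 = 61.
The remaining cell in row 4 is (4,3) = 226 − 153 = 73.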